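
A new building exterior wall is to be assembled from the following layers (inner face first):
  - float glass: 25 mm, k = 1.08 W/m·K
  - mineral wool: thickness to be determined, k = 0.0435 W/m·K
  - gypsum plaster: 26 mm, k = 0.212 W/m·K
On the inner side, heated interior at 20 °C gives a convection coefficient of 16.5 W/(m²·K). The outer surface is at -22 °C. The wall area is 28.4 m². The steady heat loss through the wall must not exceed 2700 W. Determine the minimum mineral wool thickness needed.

Model the wall as resistances in series:
R_inner film = 1/(h_i·A) = 1/(16.5×28.4) = 0.002134 K/W
R_float glass = L/(kA) = 0.025/(1.08×28.4) = 8.151×10^-4 K/W
R_gypsum plaster = L/(kA) = 0.026/(0.212×28.4) = 0.004318 K/W
Sum of the known resistances R_other = 0.007267 K/W
Required total resistance R_tot = ΔT/Q_allow = 42/2700 = 0.01556 K/W
R_mineral wool = R_tot − R_other = 0.008288 K/W
L = R·k·A = 0.008288×0.0435×28.4

L ≈ 10.2 mm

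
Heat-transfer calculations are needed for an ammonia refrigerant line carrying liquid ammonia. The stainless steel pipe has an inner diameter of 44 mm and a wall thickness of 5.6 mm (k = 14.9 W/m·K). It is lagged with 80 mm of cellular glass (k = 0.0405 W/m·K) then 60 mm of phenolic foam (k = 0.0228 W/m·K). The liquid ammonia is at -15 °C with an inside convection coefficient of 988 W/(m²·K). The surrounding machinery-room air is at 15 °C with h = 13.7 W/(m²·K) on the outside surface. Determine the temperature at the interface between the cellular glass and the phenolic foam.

Cylindrical conduction, so R = ln(r₂/r₁)/(2πkL) per layer, in series:
R_inner film = 1/(h_i·2πr₁L) = 1/(988×2π×0.022×1) = 0.007322 K/W
R_stainless steel pipe wall = ln(27.6/22)/(2π×14.9×1) = 0.002422 K/W
R_cellular glass = ln(107.6/27.6)/(2π×0.0405×1) = 5.347 K/W
R_phenolic foam = ln(167.6/107.6)/(2π×0.0228×1) = 3.093 K/W
R_outer film = 1/(h_o·2πr_oL) = 1/(13.7×2π×0.1676×1) = 0.06931 K/W
R_total = 8.519 K/W
Q = ΔT/R_total = 30/8.519
Q = 3.52 W/m
T_interface = T_inner + Q·ΣR(inner→interface) = -15 + 3.52×5.357

T ≈ 3.86 °C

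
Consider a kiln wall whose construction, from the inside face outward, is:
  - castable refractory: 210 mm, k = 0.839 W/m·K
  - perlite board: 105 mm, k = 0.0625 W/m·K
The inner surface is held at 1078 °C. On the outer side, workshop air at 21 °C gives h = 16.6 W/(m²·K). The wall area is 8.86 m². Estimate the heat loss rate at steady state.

Treating each layer as a thermal resistance in series:
R_castable refractory = L/(kA) = 0.21/(0.839×8.86) = 0.02825 K/W
R_perlite board = L/(kA) = 0.105/(0.0625×8.86) = 0.1896 K/W
R_outer film = 1/(h_o·A) = 1/(16.6×8.86) = 0.006799 K/W
R_total = 0.2247 K/W
Q = ΔT / R_total = 1057 / 0.2247

Q ≈ 4700 W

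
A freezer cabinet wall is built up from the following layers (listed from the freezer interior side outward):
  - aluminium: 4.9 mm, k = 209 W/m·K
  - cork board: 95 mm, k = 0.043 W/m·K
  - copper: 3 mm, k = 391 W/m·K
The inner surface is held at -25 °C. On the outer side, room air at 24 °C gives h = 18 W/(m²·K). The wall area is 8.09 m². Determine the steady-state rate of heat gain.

Q ≈ 175 W

Treating each layer as a thermal resistance in series:
R_aluminium = L/(kA) = 0.0049/(209×8.09) = 2.898×10^-6 K/W
R_cork board = L/(kA) = 0.095/(0.043×8.09) = 0.2731 K/W
R_copper = L/(kA) = 0.003/(391×8.09) = 9.484×10^-7 K/W
R_outer film = 1/(h_o·A) = 1/(18×8.09) = 0.006867 K/W
R_total = 0.28 K/W
Q = ΔT / R_total = 49 / 0.28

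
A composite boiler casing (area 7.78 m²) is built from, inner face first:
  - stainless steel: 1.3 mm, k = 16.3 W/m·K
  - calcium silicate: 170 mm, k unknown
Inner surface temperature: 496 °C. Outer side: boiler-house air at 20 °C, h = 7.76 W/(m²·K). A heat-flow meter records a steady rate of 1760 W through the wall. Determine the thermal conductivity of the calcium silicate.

k ≈ 0.0861 W/(m·K)

Series thermal resistances:
R_stainless steel = L/(kA) = 0.0013/(16.3×7.78) = 1.025×10^-5 K/W
R_outer film = 1/(h_o·A) = 1/(7.76×7.78) = 0.01656 K/W
Sum of known resistances R_other = 0.01657 K/W
Total R = ΔT/Q = 476/1760 = 0.2705 K/W
R_calcium silicate = R_total − R_other = 0.2539 K/W
k = L/(R·A) = 0.17/(0.2539×7.78)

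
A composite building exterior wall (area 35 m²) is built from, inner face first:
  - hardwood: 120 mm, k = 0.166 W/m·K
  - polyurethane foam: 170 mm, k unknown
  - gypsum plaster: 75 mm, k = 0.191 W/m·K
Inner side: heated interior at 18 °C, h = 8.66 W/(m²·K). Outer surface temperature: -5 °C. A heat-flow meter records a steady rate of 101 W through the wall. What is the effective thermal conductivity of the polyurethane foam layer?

k ≈ 0.0252 W/(m·K)

Model the wall as resistances in series:
R_inner film = 1/(h_i·A) = 1/(8.66×35) = 0.003299 K/W
R_hardwood = L/(kA) = 0.12/(0.166×35) = 0.02065 K/W
R_gypsum plaster = L/(kA) = 0.075/(0.191×35) = 0.01122 K/W
Sum of known resistances R_other = 0.03517 K/W
Total R = ΔT/Q = 23/101 = 0.2277 K/W
R_polyurethane foam = R_total − R_other = 0.1926 K/W
k = L/(R·A) = 0.17/(0.1926×35)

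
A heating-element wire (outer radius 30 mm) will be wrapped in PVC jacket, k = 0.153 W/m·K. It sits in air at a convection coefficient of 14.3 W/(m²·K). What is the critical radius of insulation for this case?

For a cylinder r_cr = k/h = 0.153/14.3
r_cr = 10.7 mm; since the bare radius (30 mm) is above r_cr, any added insulation will reduce heat loss.

r_cr ≈ 10.7 mm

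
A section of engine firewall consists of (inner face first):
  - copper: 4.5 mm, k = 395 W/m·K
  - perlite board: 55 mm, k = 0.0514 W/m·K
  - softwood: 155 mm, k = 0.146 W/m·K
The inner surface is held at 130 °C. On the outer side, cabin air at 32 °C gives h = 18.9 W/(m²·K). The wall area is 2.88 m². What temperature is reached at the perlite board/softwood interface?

T ≈ 82 °C

Treating each layer as a thermal resistance in series:
R_copper = L/(kA) = 0.0045/(395×2.88) = 3.956×10^-6 K/W
R_perlite board = L/(kA) = 0.055/(0.0514×2.88) = 0.3715 K/W
R_softwood = L/(kA) = 0.155/(0.146×2.88) = 0.3686 K/W
R_outer film = 1/(h_o·A) = 1/(18.9×2.88) = 0.01837 K/W
R_total = 0.7585 K/W;  Q = ΔT/R_total = 98/0.7585 = 129.2 W
T_interface = T_inner − Q·ΣR(inner→interface) = 130 − 129×0.3715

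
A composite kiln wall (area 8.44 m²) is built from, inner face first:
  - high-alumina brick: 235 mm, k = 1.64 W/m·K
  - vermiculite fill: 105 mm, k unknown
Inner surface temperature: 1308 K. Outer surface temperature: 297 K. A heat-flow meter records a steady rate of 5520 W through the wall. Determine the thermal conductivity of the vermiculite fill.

Series thermal resistances:
R_high-alumina brick = L/(kA) = 0.235/(1.64×8.44) = 0.01698 K/W
Sum of known resistances R_other = 0.01698 K/W
Total R = ΔT/Q = 1011/5520 = 0.1832 K/W
R_vermiculite fill = R_total − R_other = 0.1662 K/W
k = L/(R·A) = 0.105/(0.1662×8.44)

k ≈ 0.0749 W/(m·K)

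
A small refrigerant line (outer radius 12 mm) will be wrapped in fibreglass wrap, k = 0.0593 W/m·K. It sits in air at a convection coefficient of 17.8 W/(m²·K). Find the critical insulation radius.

r_cr ≈ 3.33 mm

For a cylinder r_cr = k/h = 0.0593/17.8
r_cr = 3.33 mm; since the bare radius (12 mm) is above r_cr, any added insulation will reduce heat loss.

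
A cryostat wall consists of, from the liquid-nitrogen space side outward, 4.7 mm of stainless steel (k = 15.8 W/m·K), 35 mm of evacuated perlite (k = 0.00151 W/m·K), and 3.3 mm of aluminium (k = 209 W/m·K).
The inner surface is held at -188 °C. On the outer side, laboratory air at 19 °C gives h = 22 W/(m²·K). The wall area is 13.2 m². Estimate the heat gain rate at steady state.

Q ≈ 118 W

Thermal resistances in series:
R_stainless steel = L/(kA) = 0.0047/(15.8×13.2) = 2.254×10^-5 K/W
R_evacuated perlite = L/(kA) = 0.035/(0.00151×13.2) = 1.756 K/W
R_aluminium = L/(kA) = 0.0033/(209×13.2) = 1.196×10^-6 K/W
R_outer film = 1/(h_o·A) = 1/(22×13.2) = 0.003444 K/W
R_total = 1.759 K/W
Q = ΔT / R_total = 207 / 1.759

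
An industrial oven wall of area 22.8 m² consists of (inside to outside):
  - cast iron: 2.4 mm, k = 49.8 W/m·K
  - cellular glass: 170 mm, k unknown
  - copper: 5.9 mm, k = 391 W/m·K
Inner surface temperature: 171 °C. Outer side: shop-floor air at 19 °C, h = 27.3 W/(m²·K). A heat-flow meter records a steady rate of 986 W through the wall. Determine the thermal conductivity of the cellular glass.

k ≈ 0.0489 W/(m·K)

Thermal resistances in series:
R_cast iron = L/(kA) = 0.0024/(49.8×22.8) = 2.114×10^-6 K/W
R_copper = L/(kA) = 0.0059/(391×22.8) = 6.618×10^-7 K/W
R_outer film = 1/(h_o·A) = 1/(27.3×22.8) = 0.001607 K/W
Sum of known resistances R_other = 0.001609 K/W
Total R = ΔT/Q = 152/986 = 0.1542 K/W
R_cellular glass = R_total − R_other = 0.1525 K/W
k = L/(R·A) = 0.17/(0.1525×22.8)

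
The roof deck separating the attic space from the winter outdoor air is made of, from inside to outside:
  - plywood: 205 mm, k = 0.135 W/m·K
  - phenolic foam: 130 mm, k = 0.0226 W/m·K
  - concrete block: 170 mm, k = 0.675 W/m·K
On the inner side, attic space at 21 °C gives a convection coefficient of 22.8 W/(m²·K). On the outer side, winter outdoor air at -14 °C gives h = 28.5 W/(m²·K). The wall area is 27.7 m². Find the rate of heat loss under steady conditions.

Model the wall as resistances in series:
R_inner film = 1/(h_i·A) = 1/(22.8×27.7) = 0.001583 K/W
R_plywood = L/(kA) = 0.205/(0.135×27.7) = 0.05482 K/W
R_phenolic foam = L/(kA) = 0.13/(0.0226×27.7) = 0.2077 K/W
R_concrete block = L/(kA) = 0.17/(0.675×27.7) = 0.009092 K/W
R_outer film = 1/(h_o·A) = 1/(28.5×27.7) = 0.001267 K/W
R_total = 0.2744 K/W
Q = ΔT / R_total = 35 / 0.2744

Q ≈ 128 W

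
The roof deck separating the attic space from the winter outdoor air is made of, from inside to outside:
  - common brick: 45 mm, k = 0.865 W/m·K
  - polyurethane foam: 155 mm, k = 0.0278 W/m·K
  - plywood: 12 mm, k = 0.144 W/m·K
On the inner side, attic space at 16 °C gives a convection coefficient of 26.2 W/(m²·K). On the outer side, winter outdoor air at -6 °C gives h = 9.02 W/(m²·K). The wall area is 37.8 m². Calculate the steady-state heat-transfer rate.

Treating each layer as a thermal resistance in series:
R_inner film = 1/(h_i·A) = 1/(26.2×37.8) = 0.00101 K/W
R_common brick = L/(kA) = 0.045/(0.865×37.8) = 0.001376 K/W
R_polyurethane foam = L/(kA) = 0.155/(0.0278×37.8) = 0.1475 K/W
R_plywood = L/(kA) = 0.012/(0.144×37.8) = 0.002205 K/W
R_outer film = 1/(h_o·A) = 1/(9.02×37.8) = 0.002933 K/W
R_total = 0.155 K/W
Q = ΔT / R_total = 22 / 0.155

Q ≈ 142 W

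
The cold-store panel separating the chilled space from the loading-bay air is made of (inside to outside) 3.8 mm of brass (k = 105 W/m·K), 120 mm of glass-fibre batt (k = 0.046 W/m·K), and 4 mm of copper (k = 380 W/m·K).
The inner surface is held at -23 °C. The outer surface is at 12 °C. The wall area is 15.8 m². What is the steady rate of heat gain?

Q ≈ 212 W

Thermal resistances in series:
R_brass = L/(kA) = 0.0038/(105×15.8) = 2.291×10^-6 K/W
R_glass-fibre batt = L/(kA) = 0.12/(0.046×15.8) = 0.1651 K/W
R_copper = L/(kA) = 0.004/(380×15.8) = 6.662×10^-7 K/W
R_total = 0.1651 K/W
Q = ΔT / R_total = 35 / 0.1651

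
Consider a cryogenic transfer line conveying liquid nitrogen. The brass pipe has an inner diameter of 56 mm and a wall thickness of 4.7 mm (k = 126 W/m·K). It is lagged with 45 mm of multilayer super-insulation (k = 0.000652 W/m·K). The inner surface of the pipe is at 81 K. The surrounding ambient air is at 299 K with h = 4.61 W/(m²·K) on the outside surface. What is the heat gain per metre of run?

q′ ≈ 1.03 W/m

Cylindrical conduction, so R = ln(r₂/r₁)/(2πkL) per layer, in series:
R_brass pipe wall = ln(32.7/28)/(2π×126×1) = 1.96×10^-4 K/W
R_multilayer super-insulation = ln(77.7/32.7)/(2π×0.000652×1) = 211.3 K/W
R_outer film = 1/(h_o·2πr_oL) = 1/(4.61×2π×0.0777×1) = 0.4443 K/W
R_total = 211.7 K/W
Q = ΔT/R_total = 218/211.7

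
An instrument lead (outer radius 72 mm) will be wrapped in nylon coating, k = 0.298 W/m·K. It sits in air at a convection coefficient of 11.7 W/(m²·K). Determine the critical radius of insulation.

For a cylinder r_cr = k/h = 0.298/11.7
r_cr = 25.5 mm; since the bare radius (72 mm) is above r_cr, any added insulation will reduce heat loss.

r_cr ≈ 25.5 mm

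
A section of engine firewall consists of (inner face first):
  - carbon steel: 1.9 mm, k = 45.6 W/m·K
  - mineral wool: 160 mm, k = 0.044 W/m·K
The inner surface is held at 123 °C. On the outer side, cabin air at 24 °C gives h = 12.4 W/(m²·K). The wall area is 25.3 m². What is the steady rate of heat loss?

Q ≈ 674 W

Model the wall as resistances in series:
R_carbon steel = L/(kA) = 0.0019/(45.6×25.3) = 1.647×10^-6 K/W
R_mineral wool = L/(kA) = 0.16/(0.044×25.3) = 0.1437 K/W
R_outer film = 1/(h_o·A) = 1/(12.4×25.3) = 0.003188 K/W
R_total = 0.1469 K/W
Q = ΔT / R_total = 99 / 0.1469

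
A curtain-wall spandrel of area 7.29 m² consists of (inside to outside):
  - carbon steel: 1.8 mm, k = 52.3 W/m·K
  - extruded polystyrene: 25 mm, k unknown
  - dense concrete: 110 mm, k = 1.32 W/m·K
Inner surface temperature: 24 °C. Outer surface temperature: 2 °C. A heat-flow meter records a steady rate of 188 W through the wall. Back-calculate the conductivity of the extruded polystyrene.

k ≈ 0.0325 W/(m·K)

Thermal resistances in series:
R_carbon steel = L/(kA) = 0.0018/(52.3×7.29) = 4.721×10^-6 K/W
R_dense concrete = L/(kA) = 0.11/(1.32×7.29) = 0.01143 K/W
Sum of known resistances R_other = 0.01144 K/W
Total R = ΔT/Q = 22/188 = 0.117 K/W
R_extruded polystyrene = R_total − R_other = 0.1056 K/W
k = L/(R·A) = 0.025/(0.1056×7.29)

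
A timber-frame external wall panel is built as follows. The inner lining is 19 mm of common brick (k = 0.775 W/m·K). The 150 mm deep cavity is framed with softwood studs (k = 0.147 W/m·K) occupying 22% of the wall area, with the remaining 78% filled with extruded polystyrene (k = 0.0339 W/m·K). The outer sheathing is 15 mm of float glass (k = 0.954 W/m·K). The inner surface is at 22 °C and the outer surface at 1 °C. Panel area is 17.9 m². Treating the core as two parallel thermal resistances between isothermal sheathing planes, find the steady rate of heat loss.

Q ≈ 145 W

Sheathing layers in series; stud and cavity paths in parallel between them.
R_inner = 0.019/(0.775×17.9) = 0.00137 K/W
R_stud  = 0.15/(0.147×0.22×17.9) = 0.2591 K/W
R_cav   = 0.15/(0.0339×0.78×17.9) = 0.3169 K/W
1/R_core = 1/R_stud + 1/R_cav → R_core = 0.1426 K/W
R_outer = 0.015/(0.954×17.9) = 8.784×10^-4 K/W
R_total = 0.1448 K/W
Q = ΔT/R_total = 21/0.1448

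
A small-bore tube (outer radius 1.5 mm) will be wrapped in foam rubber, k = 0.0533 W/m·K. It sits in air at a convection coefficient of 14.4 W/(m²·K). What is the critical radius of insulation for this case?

For a cylinder r_cr = k/h = 0.0533/14.4
r_cr = 3.7 mm; since the bare radius (1.5 mm) is below r_cr, adding a thin layer of insulation will *increase* heat loss.

r_cr ≈ 3.7 mm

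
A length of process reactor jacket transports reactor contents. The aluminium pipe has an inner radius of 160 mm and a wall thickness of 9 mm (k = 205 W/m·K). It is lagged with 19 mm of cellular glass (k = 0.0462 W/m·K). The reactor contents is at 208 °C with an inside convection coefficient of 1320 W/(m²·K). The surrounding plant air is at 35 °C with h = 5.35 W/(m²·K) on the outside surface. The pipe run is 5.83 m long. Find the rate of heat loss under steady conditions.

Q ≈ 1920 W

Cylindrical conduction, so R = ln(r₂/r₁)/(2πkL) per layer, in series:
R_inner film = 1/(h_i·2πr₁L) = 1/(1320×2π×0.16×5.83) = 1.293×10^-4 K/W
R_aluminium pipe wall = ln(169/160)/(2π×205×5.83) = 7.288×10^-6 K/W
R_cellular glass = ln(188/169)/(2π×0.0462×5.83) = 0.06296 K/W
R_outer film = 1/(h_o·2πr_oL) = 1/(5.35×2π×0.188×5.83) = 0.02714 K/W
R_total = 0.09023 K/W
Q = ΔT/R_total = 173/0.09023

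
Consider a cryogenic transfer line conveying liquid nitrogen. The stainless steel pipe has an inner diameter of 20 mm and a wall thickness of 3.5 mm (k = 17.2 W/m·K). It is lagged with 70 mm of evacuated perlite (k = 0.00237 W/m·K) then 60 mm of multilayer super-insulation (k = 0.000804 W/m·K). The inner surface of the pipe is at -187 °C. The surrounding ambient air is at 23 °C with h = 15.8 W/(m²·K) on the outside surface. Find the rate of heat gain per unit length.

Treating each annulus and film as a series resistance:
R_stainless steel pipe wall = ln(13.5/10)/(2π×17.2×1) = 0.002777 K/W
R_evacuated perlite = ln(83.5/13.5)/(2π×0.00237×1) = 122.4 K/W
R_multilayer super-insulation = ln(143.5/83.5)/(2π×0.000804×1) = 107.2 K/W
R_outer film = 1/(h_o·2πr_oL) = 1/(15.8×2π×0.1435×1) = 0.0702 K/W
R_total = 229.6 K/W
Q = ΔT/R_total = 210/229.6

q′ ≈ 0.915 W/m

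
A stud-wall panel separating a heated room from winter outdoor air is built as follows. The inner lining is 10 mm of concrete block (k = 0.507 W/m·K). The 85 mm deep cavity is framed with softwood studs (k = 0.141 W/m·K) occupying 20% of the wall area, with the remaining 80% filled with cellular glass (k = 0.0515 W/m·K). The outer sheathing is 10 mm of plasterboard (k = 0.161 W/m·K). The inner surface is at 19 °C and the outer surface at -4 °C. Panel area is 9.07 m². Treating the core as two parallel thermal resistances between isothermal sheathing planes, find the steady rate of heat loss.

Q ≈ 160 W

Sheathing layers in series; stud and cavity paths in parallel between them.
R_inner = 0.01/(0.507×9.07) = 0.002175 K/W
R_stud  = 0.085/(0.141×0.2×9.07) = 0.3323 K/W
R_cav   = 0.085/(0.0515×0.8×9.07) = 0.2275 K/W
1/R_core = 1/R_stud + 1/R_cav → R_core = 0.135 K/W
R_outer = 0.01/(0.161×9.07) = 0.006848 K/W
R_total = 0.1441 K/W
Q = ΔT/R_total = 23/0.1441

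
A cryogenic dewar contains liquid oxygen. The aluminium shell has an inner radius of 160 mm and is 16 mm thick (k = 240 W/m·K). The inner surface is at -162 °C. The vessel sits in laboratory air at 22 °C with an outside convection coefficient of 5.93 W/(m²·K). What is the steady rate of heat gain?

For a spherical shell R = (1/r₁ − 1/r₂)/(4πk); film R = 1/(h·4πr²). In series:
R_aluminium shell = (1/0.16 − 1/0.176)/(4π×240) = 1.884×10^-4 K/W
R_outer film = 1/(h·4πr_o²) = 1/(5.93×4π×0.176²) = 0.4332 K/W
R_total = 0.4334 K/W
Q = ΔT/R_total = 184/0.4334

Q ≈ 425 W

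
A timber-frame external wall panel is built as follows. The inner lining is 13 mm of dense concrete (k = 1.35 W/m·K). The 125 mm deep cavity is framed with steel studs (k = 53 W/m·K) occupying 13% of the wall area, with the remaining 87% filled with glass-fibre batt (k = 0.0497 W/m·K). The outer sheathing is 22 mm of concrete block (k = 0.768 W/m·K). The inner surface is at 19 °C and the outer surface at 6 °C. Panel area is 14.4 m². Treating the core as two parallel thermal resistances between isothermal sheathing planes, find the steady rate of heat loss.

Sheathing layers in series; stud and cavity paths in parallel between them.
R_inner = 0.013/(1.35×14.4) = 6.687×10^-4 K/W
R_stud  = 0.125/(53×0.13×14.4) = 0.00126 K/W
R_cav   = 0.125/(0.0497×0.87×14.4) = 0.2008 K/W
1/R_core = 1/R_stud + 1/R_cav → R_core = 0.001252 K/W
R_outer = 0.022/(0.768×14.4) = 0.001989 K/W
R_total = 0.00391 K/W
Q = ΔT/R_total = 13/0.00391

Q ≈ 3320 W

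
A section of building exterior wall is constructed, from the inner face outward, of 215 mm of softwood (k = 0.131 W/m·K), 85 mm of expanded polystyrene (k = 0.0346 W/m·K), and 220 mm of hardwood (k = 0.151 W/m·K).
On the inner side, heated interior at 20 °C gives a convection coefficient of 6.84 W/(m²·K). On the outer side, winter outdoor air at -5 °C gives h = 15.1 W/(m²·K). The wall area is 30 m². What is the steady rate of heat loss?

Treating each layer as a thermal resistance in series:
R_inner film = 1/(h_i·A) = 1/(6.84×30) = 0.004873 K/W
R_softwood = L/(kA) = 0.215/(0.131×30) = 0.05471 K/W
R_expanded polystyrene = L/(kA) = 0.085/(0.0346×30) = 0.08189 K/W
R_hardwood = L/(kA) = 0.22/(0.151×30) = 0.04857 K/W
R_outer film = 1/(h_o·A) = 1/(15.1×30) = 0.002208 K/W
R_total = 0.1922 K/W
Q = ΔT / R_total = 25 / 0.1922

Q ≈ 130 W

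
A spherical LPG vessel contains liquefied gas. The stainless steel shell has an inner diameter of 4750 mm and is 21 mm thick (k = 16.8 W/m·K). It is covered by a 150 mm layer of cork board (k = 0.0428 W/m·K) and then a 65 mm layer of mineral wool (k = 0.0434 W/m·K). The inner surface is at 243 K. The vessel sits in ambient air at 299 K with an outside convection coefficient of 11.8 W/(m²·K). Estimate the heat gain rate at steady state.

Each spherical layer contributes R = (1/r_i − 1/r_o)/(4πk):
R_stainless steel shell = (1/2.375 − 1/2.396)/(4π×16.8) = 1.748×10^-5 K/W
R_cork board = (1/2.396 − 1/2.546)/(4π×0.0428) = 0.04572 K/W
R_mineral wool = (1/2.546 − 1/2.611)/(4π×0.0434) = 0.01793 K/W
R_outer film = 1/(h·4πr_o²) = 1/(11.8×4π×2.611²) = 9.892×10^-4 K/W
R_total = 0.06465 K/W
Q = ΔT/R_total = 56/0.06465

Q ≈ 866 W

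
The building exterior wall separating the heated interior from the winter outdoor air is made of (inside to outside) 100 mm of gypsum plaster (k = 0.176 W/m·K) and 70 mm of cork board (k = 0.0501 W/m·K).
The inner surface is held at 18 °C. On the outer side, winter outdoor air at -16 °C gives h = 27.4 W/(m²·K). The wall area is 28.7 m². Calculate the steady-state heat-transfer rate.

Q ≈ 487 W

Using the resistance-network approach (series):
R_gypsum plaster = L/(kA) = 0.1/(0.176×28.7) = 0.0198 K/W
R_cork board = L/(kA) = 0.07/(0.0501×28.7) = 0.04868 K/W
R_outer film = 1/(h_o·A) = 1/(27.4×28.7) = 0.001272 K/W
R_total = 0.06975 K/W
Q = ΔT / R_total = 34 / 0.06975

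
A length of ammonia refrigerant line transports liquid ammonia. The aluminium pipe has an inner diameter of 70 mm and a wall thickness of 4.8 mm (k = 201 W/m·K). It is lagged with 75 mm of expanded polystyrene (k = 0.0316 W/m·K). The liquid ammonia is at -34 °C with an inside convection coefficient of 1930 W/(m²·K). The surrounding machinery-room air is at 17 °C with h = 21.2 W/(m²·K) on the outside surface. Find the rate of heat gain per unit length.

q′ ≈ 9.44 W/m

Cylindrical conduction, so R = ln(r₂/r₁)/(2πkL) per layer, in series:
R_inner film = 1/(h_i·2πr₁L) = 1/(1930×2π×0.035×1) = 0.002356 K/W
R_aluminium pipe wall = ln(39.8/35)/(2π×201×1) = 1.018×10^-4 K/W
R_expanded polystyrene = ln(114.8/39.8)/(2π×0.0316×1) = 5.335 K/W
R_outer film = 1/(h_o·2πr_oL) = 1/(21.2×2π×0.1148×1) = 0.06539 K/W
R_total = 5.403 K/W
Q = ΔT/R_total = 51/5.403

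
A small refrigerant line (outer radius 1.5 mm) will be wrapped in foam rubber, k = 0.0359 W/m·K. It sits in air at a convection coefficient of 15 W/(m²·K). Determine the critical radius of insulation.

r_cr ≈ 2.39 mm

For a cylinder r_cr = k/h = 0.0359/15
r_cr = 2.39 mm; since the bare radius (1.5 mm) is below r_cr, adding a thin layer of insulation will *increase* heat loss.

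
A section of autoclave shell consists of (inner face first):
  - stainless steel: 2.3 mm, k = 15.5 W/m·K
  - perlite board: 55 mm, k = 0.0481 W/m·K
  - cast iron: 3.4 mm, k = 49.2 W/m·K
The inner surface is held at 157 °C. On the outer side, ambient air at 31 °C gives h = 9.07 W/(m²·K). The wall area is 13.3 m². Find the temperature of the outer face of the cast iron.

Thermal resistances in series:
R_stainless steel = L/(kA) = 0.0023/(15.5×13.3) = 1.116×10^-5 K/W
R_perlite board = L/(kA) = 0.055/(0.0481×13.3) = 0.08597 K/W
R_cast iron = L/(kA) = 0.0034/(49.2×13.3) = 5.196×10^-6 K/W
R_outer film = 1/(h_o·A) = 1/(9.07×13.3) = 0.00829 K/W
R_total = 0.09428 K/W;  Q = ΔT/R_total = 126/0.09428 = 1336 W
T_interface = T_inner − Q·ΣR(inner→interface) = 157 − 1340×0.08599

T ≈ 42.1 °C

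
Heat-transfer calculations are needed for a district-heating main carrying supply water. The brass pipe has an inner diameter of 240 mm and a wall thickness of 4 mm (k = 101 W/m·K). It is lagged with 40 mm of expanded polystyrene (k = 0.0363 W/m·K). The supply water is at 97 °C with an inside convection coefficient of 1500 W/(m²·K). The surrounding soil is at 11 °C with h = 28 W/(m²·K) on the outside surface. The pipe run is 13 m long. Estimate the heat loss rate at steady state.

Q ≈ 886 W

Treating each annulus and film as a series resistance:
R_inner film = 1/(h_i·2πr₁L) = 1/(1500×2π×0.12×13) = 6.801×10^-5 K/W
R_brass pipe wall = ln(124/120)/(2π×101×13) = 3.975×10^-6 K/W
R_expanded polystyrene = ln(164/124)/(2π×0.0363×13) = 0.09429 K/W
R_outer film = 1/(h_o·2πr_oL) = 1/(28×2π×0.164×13) = 0.002666 K/W
R_total = 0.09703 K/W
Q = ΔT/R_total = 86/0.09703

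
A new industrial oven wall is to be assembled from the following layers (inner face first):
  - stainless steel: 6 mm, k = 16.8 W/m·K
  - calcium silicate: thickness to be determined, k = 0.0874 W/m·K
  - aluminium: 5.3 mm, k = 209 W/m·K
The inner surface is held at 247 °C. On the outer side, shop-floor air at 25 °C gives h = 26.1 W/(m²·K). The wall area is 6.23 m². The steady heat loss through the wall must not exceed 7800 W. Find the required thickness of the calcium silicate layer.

L ≈ 12.1 mm

Series thermal resistances:
R_stainless steel = L/(kA) = 0.006/(16.8×6.23) = 5.733×10^-5 K/W
R_aluminium = L/(kA) = 0.0053/(209×6.23) = 4.07×10^-6 K/W
R_outer film = 1/(h_o·A) = 1/(26.1×6.23) = 0.00615 K/W
Sum of the known resistances R_other = 0.006211 K/W
Required total resistance R_tot = ΔT/Q_allow = 222/7800 = 0.02846 K/W
R_calcium silicate = R_tot − R_other = 0.02225 K/W
L = R·k·A = 0.02225×0.0874×6.23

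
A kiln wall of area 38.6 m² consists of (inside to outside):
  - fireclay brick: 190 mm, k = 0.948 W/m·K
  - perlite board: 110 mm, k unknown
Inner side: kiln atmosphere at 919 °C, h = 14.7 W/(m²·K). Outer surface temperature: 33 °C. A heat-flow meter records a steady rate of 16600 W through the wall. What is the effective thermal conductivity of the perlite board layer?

Series thermal resistances:
R_inner film = 1/(h_i·A) = 1/(14.7×38.6) = 0.001762 K/W
R_fireclay brick = L/(kA) = 0.19/(0.948×38.6) = 0.005192 K/W
Sum of known resistances R_other = 0.006955 K/W
Total R = ΔT/Q = 886/16600 = 0.05337 K/W
R_perlite board = R_total − R_other = 0.04642 K/W
k = L/(R·A) = 0.11/(0.04642×38.6)

k ≈ 0.0614 W/(m·K)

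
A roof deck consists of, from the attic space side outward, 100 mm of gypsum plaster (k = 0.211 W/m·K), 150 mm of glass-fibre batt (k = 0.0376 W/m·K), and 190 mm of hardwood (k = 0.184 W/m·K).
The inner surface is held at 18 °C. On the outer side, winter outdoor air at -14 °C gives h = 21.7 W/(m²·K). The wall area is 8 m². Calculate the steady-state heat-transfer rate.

Q ≈ 46.2 W

Treating each layer as a thermal resistance in series:
R_gypsum plaster = L/(kA) = 0.1/(0.211×8) = 0.05924 K/W
R_glass-fibre batt = L/(kA) = 0.15/(0.0376×8) = 0.4987 K/W
R_hardwood = L/(kA) = 0.19/(0.184×8) = 0.1291 K/W
R_outer film = 1/(h_o·A) = 1/(21.7×8) = 0.00576 K/W
R_total = 0.6927 K/W
Q = ΔT / R_total = 32 / 0.6927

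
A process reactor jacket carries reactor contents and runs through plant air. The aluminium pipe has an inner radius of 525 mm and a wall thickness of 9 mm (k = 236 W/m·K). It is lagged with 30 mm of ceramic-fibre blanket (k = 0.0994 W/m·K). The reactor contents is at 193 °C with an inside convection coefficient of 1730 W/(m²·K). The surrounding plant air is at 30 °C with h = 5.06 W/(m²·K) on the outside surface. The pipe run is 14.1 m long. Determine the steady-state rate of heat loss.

Per-layer cylindrical resistances, series-summed:
R_inner film = 1/(h_i·2πr₁L) = 1/(1730×2π×0.525×14.1) = 1.243×10^-5 K/W
R_aluminium pipe wall = ln(534/525)/(2π×236×14.1) = 8.13×10^-7 K/W
R_ceramic-fibre blanket = ln(564/534)/(2π×0.0994×14.1) = 0.006207 K/W
R_outer film = 1/(h_o·2πr_oL) = 1/(5.06×2π×0.564×14.1) = 0.003955 K/W
R_total = 0.01018 K/W
Q = ΔT/R_total = 163/0.01018

Q ≈ 16000 W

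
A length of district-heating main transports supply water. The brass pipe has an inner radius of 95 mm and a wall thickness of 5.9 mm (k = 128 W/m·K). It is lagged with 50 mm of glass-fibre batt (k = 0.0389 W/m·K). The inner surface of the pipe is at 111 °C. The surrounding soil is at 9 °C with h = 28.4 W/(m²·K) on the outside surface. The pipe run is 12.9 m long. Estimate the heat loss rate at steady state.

For a radial system each layer contributes R = ln(r_out/r_in)/(2πkL); films add R = 1/(hA).
R_brass pipe wall = ln(100.9/95)/(2π×128×12.9) = 5.808×10^-6 K/W
R_glass-fibre batt = ln(150.9/100.9)/(2π×0.0389×12.9) = 0.1277 K/W
R_outer film = 1/(h_o·2πr_oL) = 1/(28.4×2π×0.1509×12.9) = 0.002879 K/W
R_total = 0.1305 K/W
Q = ΔT/R_total = 102/0.1305

Q ≈ 781 W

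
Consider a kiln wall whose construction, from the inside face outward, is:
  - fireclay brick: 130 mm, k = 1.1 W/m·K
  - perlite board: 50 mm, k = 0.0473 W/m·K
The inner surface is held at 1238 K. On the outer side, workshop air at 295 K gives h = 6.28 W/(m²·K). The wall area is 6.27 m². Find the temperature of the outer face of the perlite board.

Thermal resistances in series:
R_fireclay brick = L/(kA) = 0.13/(1.1×6.27) = 0.01885 K/W
R_perlite board = L/(kA) = 0.05/(0.0473×6.27) = 0.1686 K/W
R_outer film = 1/(h_o·A) = 1/(6.28×6.27) = 0.0254 K/W
R_total = 0.2128 K/W;  Q = ΔT/R_total = 943/0.2128 = 4431 W
T_interface = T_inner − Q·ΣR(inner→interface) = 1238 − 4430×0.1874

T ≈ 408 K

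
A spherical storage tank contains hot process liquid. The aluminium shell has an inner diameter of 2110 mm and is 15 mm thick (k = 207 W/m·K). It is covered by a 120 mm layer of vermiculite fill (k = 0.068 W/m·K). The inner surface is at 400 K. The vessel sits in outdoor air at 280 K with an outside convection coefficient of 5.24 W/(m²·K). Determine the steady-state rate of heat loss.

Spherical conduction: R = (1/r_in − 1/r_out)/(4πk) per layer; series-sum.
R_aluminium shell = (1/1.055 − 1/1.07)/(4π×207) = 5.108×10^-6 K/W
R_vermiculite fill = (1/1.07 − 1/1.19)/(4π×0.068) = 0.1103 K/W
R_outer film = 1/(h·4πr_o²) = 1/(5.24×4π×1.19²) = 0.01072 K/W
R_total = 0.121 K/W
Q = ΔT/R_total = 120/0.121

Q ≈ 992 W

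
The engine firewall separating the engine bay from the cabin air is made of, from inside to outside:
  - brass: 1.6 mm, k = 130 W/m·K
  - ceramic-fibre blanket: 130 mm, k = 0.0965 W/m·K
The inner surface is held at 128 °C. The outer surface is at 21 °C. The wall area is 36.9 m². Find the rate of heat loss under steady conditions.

Thermal resistances in series:
R_brass = L/(kA) = 0.0016/(130×36.9) = 3.335×10^-7 K/W
R_ceramic-fibre blanket = L/(kA) = 0.13/(0.0965×36.9) = 0.03651 K/W
R_total = 0.03651 K/W
Q = ΔT / R_total = 107 / 0.03651

Q ≈ 2930 W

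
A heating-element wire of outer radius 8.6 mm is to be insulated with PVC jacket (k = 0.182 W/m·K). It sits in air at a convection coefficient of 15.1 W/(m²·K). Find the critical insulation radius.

For a cylinder r_cr = k/h = 0.182/15.1
r_cr = 12.1 mm; since the bare radius (8.6 mm) is below r_cr, adding a thin layer of insulation will *increase* heat loss.

r_cr ≈ 12.1 mm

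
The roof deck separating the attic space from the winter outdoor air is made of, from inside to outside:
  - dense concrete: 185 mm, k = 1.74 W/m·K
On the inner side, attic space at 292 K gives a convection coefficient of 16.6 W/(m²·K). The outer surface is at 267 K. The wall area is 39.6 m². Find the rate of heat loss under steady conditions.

Thermal resistances in series:
R_inner film = 1/(h_i·A) = 1/(16.6×39.6) = 0.001521 K/W
R_dense concrete = L/(kA) = 0.185/(1.74×39.6) = 0.002685 K/W
R_total = 0.004206 K/W
Q = ΔT / R_total = 25 / 0.004206

Q ≈ 5940 W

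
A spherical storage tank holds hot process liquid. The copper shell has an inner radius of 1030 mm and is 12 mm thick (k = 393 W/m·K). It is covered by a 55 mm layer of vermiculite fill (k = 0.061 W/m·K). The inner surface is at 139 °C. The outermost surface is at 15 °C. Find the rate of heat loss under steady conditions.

Q ≈ 1980 W

Spherical conduction: R = (1/r_in − 1/r_out)/(4πk) per layer; series-sum.
R_copper shell = (1/1.03 − 1/1.042)/(4π×393) = 2.264×10^-6 K/W
R_vermiculite fill = (1/1.042 − 1/1.097)/(4π×0.061) = 0.06277 K/W
R_total = 0.06277 K/W
Q = ΔT/R_total = 124/0.06277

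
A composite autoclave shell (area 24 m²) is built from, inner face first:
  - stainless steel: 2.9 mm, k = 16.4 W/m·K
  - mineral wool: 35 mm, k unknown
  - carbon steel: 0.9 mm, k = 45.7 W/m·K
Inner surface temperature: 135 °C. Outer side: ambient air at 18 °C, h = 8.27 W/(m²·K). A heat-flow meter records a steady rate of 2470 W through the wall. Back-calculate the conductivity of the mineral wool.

k ≈ 0.0345 W/(m·K)

Treating each layer as a thermal resistance in series:
R_stainless steel = L/(kA) = 0.0029/(16.4×24) = 7.368×10^-6 K/W
R_carbon steel = L/(kA) = 0.0009/(45.7×24) = 8.206×10^-7 K/W
R_outer film = 1/(h_o·A) = 1/(8.27×24) = 0.005038 K/W
Sum of known resistances R_other = 0.005046 K/W
Total R = ΔT/Q = 117/2470 = 0.04737 K/W
R_mineral wool = R_total − R_other = 0.04232 K/W
k = L/(R·A) = 0.035/(0.04232×24)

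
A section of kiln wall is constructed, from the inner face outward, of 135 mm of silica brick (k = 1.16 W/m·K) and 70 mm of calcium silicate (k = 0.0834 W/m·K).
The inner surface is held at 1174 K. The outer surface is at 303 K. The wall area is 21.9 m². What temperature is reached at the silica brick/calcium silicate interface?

T ≈ 1070 K

Series thermal resistances:
R_silica brick = L/(kA) = 0.135/(1.16×21.9) = 0.005314 K/W
R_calcium silicate = L/(kA) = 0.07/(0.0834×21.9) = 0.03833 K/W
R_total = 0.04364 K/W;  Q = ΔT/R_total = 871/0.04364 = 19960 W
T_interface = T_inner − Q·ΣR(inner→interface) = 1174 − 20000×0.005314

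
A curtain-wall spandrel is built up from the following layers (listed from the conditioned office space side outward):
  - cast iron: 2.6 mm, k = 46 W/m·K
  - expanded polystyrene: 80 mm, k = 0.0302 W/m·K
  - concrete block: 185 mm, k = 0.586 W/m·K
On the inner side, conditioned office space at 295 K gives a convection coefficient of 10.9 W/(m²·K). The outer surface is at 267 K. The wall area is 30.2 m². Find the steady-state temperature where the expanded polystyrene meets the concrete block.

Thermal resistances in series:
R_inner film = 1/(h_i·A) = 1/(10.9×30.2) = 0.003038 K/W
R_cast iron = L/(kA) = 0.0026/(46×30.2) = 1.872×10^-6 K/W
R_expanded polystyrene = L/(kA) = 0.08/(0.0302×30.2) = 0.08772 K/W
R_concrete block = L/(kA) = 0.185/(0.586×30.2) = 0.01045 K/W
R_total = 0.1012 K/W;  Q = ΔT/R_total = 28/0.1012 = 276.7 W
T_interface = T_inner − Q·ΣR(inner→interface) = 295 − 277×0.09076

T ≈ 270 K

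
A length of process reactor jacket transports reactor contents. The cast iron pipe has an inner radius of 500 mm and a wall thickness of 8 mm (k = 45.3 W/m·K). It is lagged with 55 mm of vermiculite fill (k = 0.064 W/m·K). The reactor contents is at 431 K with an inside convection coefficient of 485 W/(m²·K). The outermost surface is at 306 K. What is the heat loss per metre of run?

Per-layer cylindrical resistances, series-summed:
R_inner film = 1/(h_i·2πr₁L) = 1/(485×2π×0.5×1) = 6.563×10^-4 K/W
R_cast iron pipe wall = ln(508/500)/(2π×45.3×1) = 5.577×10^-5 K/W
R_vermiculite fill = ln(563/508)/(2π×0.064×1) = 0.2556 K/W
R_total = 0.2564 K/W
Q = ΔT/R_total = 125/0.2564

q′ ≈ 488 W/m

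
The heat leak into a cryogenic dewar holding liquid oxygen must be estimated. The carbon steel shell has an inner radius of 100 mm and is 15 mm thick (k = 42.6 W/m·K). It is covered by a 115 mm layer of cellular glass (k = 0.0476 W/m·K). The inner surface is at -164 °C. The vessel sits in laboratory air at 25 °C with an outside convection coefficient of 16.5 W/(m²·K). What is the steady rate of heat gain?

Q ≈ 25.7 W

For a spherical shell R = (1/r₁ − 1/r₂)/(4πk); film R = 1/(h·4πr²). In series:
R_carbon steel shell = (1/0.1 − 1/0.115)/(4π×42.6) = 0.002437 K/W
R_cellular glass = (1/0.115 − 1/0.23)/(4π×0.0476) = 7.269 K/W
R_outer film = 1/(h·4πr_o²) = 1/(16.5×4π×0.23²) = 0.09117 K/W
R_total = 7.362 K/W
Q = ΔT/R_total = 189/7.362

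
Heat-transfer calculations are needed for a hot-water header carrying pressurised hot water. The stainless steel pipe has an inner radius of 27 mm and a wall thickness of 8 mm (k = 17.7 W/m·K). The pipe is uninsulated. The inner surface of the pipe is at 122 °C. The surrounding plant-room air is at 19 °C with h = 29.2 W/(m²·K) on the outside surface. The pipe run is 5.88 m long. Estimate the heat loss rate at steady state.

Radial resistances (cylindrical: R_cond = ln(r_o/r_i)/(2πkL), R_conv = 1/(h·2πrL)):
R_stainless steel pipe wall = ln(35/27)/(2π×17.7×5.88) = 3.968×10^-4 K/W
R_outer film = 1/(h_o·2πr_oL) = 1/(29.2×2π×0.035×5.88) = 0.02648 K/W
R_total = 0.02688 K/W
Q = ΔT/R_total = 103/0.02688

Q ≈ 3830 W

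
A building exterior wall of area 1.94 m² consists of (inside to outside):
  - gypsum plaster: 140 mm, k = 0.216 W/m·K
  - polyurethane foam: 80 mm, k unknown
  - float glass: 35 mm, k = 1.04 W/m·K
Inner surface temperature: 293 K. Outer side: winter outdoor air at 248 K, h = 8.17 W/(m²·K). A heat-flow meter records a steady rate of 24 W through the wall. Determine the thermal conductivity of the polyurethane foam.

Series thermal resistances:
R_gypsum plaster = L/(kA) = 0.14/(0.216×1.94) = 0.3341 K/W
R_float glass = L/(kA) = 0.035/(1.04×1.94) = 0.01735 K/W
R_outer film = 1/(h_o·A) = 1/(8.17×1.94) = 0.06309 K/W
Sum of known resistances R_other = 0.4145 K/W
Total R = ΔT/Q = 45/24 = 1.875 K/W
R_polyurethane foam = R_total − R_other = 1.46 K/W
k = L/(R·A) = 0.08/(1.46×1.94)

k ≈ 0.0282 W/(m·K)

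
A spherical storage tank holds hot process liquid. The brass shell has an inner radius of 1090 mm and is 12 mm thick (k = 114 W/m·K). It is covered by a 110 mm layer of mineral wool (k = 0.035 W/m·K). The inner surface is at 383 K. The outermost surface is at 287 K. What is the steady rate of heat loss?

Radial (spherical) resistances in series:
R_brass shell = (1/1.09 − 1/1.102)/(4π×114) = 6.974×10^-6 K/W
R_mineral wool = (1/1.102 − 1/1.212)/(4π×0.035) = 0.1873 K/W
R_total = 0.1873 K/W
Q = ΔT/R_total = 96/0.1873

Q ≈ 513 W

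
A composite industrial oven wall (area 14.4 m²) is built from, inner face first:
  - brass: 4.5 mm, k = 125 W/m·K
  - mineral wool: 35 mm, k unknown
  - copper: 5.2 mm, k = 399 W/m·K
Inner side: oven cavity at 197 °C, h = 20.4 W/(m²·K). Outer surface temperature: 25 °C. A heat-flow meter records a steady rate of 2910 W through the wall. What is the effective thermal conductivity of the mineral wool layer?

k ≈ 0.0436 W/(m·K)

Using the resistance-network approach (series):
R_inner film = 1/(h_i·A) = 1/(20.4×14.4) = 0.003404 K/W
R_brass = L/(kA) = 0.0045/(125×14.4) = 2.5×10^-6 K/W
R_copper = L/(kA) = 0.0052/(399×14.4) = 9.05×10^-7 K/W
Sum of known resistances R_other = 0.003408 K/W
Total R = ΔT/Q = 172/2910 = 0.05911 K/W
R_mineral wool = R_total − R_other = 0.0557 K/W
k = L/(R·A) = 0.035/(0.0557×14.4)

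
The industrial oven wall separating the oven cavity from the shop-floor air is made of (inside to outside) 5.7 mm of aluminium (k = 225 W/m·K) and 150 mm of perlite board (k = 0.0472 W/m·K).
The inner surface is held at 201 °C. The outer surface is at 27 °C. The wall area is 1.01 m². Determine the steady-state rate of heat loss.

Q ≈ 55.3 W

Thermal resistances in series:
R_aluminium = L/(kA) = 0.0057/(225×1.01) = 2.508×10^-5 K/W
R_perlite board = L/(kA) = 0.15/(0.0472×1.01) = 3.147 K/W
R_total = 3.147 K/W
Q = ΔT / R_total = 174 / 3.147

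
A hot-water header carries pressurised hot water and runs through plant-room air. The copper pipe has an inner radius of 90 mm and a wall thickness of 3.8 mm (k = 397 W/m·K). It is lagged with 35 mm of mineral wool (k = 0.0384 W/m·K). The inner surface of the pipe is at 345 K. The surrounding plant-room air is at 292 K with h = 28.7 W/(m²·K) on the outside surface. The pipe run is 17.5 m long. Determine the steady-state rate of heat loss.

Treating each annulus and film as a series resistance:
R_copper pipe wall = ln(93.8/90)/(2π×397×17.5) = 9.474×10^-7 K/W
R_mineral wool = ln(128.8/93.8)/(2π×0.0384×17.5) = 0.0751 K/W
R_outer film = 1/(h_o·2πr_oL) = 1/(28.7×2π×0.1288×17.5) = 0.00246 K/W
R_total = 0.07756 K/W
Q = ΔT/R_total = 53/0.07756

Q ≈ 683 W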